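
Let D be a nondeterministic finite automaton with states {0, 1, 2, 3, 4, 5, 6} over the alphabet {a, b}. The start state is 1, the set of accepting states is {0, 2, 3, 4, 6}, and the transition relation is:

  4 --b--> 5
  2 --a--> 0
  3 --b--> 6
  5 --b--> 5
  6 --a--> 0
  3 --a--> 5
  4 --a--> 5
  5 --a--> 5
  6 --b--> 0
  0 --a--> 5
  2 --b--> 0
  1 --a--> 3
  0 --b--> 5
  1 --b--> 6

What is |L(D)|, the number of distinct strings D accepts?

7

The useful subgraph on states {0, 1, 3, 6} is acyclic, so L(D) is finite; the longest accepting path visits 4 useful states, giving maximum string length 3.
Counting accepting paths from 1 by length: 2 of length 1, 3 of length 2, 2 of length 3. Total 7.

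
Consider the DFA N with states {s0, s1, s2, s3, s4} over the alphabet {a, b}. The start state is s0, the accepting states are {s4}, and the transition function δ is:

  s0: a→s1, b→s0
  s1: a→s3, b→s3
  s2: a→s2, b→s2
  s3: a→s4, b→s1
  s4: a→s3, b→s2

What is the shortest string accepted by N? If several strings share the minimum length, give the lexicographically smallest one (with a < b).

A breadth-first search from s0 reaches an accepting state first via the path s0 → s1 → s3 → s4 on input aaa.
No string of length < 3 is accepted (BFS exhausts all shorter strings without reaching an accepting state), and aaa is the lexicographically least accepting string of length 3.

aaa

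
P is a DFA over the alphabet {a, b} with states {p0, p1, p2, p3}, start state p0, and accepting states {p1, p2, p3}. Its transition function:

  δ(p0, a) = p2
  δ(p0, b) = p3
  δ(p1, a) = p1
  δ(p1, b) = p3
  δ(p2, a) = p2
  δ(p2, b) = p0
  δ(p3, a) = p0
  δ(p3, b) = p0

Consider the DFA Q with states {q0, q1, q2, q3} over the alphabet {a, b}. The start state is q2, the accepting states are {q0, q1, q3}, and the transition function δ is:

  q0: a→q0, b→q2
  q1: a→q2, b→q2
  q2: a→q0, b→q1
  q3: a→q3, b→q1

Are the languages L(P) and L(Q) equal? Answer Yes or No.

Exploring the product automaton P × Q from the start pair (p0, q2), following both machines on each input symbol, reaches 3 state pairs: (p0, q2), (p2, q0), (p3, q1).
P accepts in {p1, p2, p3} and Q accepts in {q0, q1, q3}. In every reachable pair the two components are either both accepting — (p2, q0), (p3, q1) — or both non-accepting, so no string is accepted by exactly one of the machines: L(P) \ L(Q) and L(Q) \ L(P) are both empty.
Hence every string is accepted by P iff it is accepted by Q, and the two languages coincide.

Yes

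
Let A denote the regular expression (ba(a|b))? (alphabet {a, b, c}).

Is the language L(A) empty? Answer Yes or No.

The empty string ε matches the expression, so it belongs to L(A).
Since L(A) contains at least one string, it is not empty.

No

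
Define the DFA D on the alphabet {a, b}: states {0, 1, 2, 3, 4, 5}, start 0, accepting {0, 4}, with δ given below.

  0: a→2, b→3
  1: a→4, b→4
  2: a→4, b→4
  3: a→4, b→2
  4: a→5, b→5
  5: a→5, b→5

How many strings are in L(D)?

6

The useful subgraph on states {0, 2, 3, 4} is acyclic, so L(D) is finite; the longest accepting path visits 4 useful states, giving maximum string length 3.
Counting accepting paths from 0 by length: 1 of length 0, 3 of length 2, 2 of length 3. Total 6.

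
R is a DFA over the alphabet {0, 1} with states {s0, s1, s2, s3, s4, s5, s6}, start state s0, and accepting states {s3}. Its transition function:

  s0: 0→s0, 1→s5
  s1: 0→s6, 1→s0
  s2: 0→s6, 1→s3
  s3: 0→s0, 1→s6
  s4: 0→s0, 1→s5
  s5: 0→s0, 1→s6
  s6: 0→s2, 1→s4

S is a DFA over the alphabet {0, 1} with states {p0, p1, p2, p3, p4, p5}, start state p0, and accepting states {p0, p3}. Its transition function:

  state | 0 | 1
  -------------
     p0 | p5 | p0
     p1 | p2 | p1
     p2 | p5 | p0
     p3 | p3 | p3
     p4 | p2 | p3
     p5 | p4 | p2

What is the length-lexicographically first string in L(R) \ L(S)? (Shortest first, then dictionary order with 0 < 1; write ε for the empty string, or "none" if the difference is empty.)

The string 1101 is accepted by R but not by S.
No shorter string lies in the difference, and 1101 is the lexicographically first length-4 string in L(R) \ L(S).

1101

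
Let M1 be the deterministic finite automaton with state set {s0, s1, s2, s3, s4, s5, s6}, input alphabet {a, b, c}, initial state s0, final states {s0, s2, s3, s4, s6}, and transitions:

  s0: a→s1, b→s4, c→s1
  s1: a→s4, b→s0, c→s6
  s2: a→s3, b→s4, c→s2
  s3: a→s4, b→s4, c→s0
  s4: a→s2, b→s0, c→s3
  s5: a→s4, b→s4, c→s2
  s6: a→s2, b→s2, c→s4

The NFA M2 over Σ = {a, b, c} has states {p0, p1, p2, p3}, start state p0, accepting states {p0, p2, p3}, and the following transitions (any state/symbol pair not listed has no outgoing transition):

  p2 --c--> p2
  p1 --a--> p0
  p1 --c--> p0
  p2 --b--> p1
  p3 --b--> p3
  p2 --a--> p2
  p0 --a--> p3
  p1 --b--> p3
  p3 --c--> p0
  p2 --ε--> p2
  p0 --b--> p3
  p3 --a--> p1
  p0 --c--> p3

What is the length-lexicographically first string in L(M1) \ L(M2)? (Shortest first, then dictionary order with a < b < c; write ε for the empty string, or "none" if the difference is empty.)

aa

The string aa is accepted by M1 but not by M2.
No shorter string lies in the difference, and aa is the lexicographically first length-2 string in L(M1) \ L(M2).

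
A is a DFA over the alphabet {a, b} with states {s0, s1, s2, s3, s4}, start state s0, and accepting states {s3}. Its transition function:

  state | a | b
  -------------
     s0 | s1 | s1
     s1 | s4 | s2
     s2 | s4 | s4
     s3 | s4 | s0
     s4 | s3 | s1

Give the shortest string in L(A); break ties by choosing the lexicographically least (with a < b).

aaa

A breadth-first search from s0 reaches an accepting state first via the path s0 → s1 → s4 → s3 on input aaa.
No string of length < 3 is accepted (BFS exhausts all shorter strings without reaching an accepting state), and aaa is the lexicographically least accepting string of length 3.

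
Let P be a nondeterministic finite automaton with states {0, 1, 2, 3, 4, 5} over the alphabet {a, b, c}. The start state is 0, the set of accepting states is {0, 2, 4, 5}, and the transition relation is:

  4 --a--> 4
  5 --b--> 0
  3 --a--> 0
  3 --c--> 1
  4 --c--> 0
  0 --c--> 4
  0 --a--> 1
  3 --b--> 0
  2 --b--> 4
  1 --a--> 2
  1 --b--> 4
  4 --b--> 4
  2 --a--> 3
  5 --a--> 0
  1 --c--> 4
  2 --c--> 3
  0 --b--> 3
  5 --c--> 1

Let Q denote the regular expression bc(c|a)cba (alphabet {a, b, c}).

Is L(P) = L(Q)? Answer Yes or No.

The empty string ε is accepted by P but rejected by Q.
So L(P) ≠ L(Q).

No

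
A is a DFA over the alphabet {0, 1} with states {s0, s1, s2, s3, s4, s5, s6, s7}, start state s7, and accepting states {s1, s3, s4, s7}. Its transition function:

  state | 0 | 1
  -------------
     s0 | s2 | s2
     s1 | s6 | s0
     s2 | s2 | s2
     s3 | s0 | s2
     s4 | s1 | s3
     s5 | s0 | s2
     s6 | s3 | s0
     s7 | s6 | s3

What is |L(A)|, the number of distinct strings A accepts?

The useful subgraph on states {s3, s6, s7} is acyclic, so L(A) is finite; the longest accepting path visits 3 useful states, giving maximum string length 2.
Counting accepting paths from s7 by length: 1 of length 0, 1 of length 1, 1 of length 2. Total 3.

3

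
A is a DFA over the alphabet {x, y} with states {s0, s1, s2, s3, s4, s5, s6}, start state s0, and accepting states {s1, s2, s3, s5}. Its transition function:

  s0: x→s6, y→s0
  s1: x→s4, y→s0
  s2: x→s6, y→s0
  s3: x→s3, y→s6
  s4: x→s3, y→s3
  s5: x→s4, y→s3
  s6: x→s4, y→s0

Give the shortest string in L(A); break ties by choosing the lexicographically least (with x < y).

xxx

A breadth-first search from s0 reaches an accepting state first via the path s0 → s6 → s4 → s3 on input xxx.
No string of length < 3 is accepted (BFS exhausts all shorter strings without reaching an accepting state), and xxx is the lexicographically least accepting string of length 3.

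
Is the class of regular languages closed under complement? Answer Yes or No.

Take a complete DFA for L and swap accepting and non-accepting states; the resulting DFA accepts exactly Σ* \ L.
So the regular languages are closed under complement.

Yes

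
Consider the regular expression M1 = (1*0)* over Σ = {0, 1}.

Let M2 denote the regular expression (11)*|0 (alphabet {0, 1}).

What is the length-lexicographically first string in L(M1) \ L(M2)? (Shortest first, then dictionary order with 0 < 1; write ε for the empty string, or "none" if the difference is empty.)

00

The string 00 is accepted by M1 but not by M2.
No shorter string lies in the difference, and 00 is the lexicographically first length-2 string in L(M1) \ L(M2).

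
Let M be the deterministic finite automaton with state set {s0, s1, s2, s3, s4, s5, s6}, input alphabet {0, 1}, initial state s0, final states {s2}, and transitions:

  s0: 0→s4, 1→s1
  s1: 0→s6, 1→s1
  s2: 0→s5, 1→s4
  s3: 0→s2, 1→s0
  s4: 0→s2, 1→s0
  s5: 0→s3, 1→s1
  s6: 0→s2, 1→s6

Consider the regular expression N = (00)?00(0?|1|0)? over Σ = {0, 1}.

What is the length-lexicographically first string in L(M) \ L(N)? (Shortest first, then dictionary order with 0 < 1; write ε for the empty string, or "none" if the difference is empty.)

100

The string 100 is accepted by M but not by N.
No shorter string lies in the difference, and 100 is the lexicographically first length-3 string in L(M) \ L(N).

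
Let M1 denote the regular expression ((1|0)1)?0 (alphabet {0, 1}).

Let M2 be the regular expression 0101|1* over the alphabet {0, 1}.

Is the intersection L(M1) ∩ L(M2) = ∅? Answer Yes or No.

Yes

Converting the expression M1 to a DFA (subset construction, then merging equivalent states) gives the minimal DFA with states {r0, r1, r2, r3, r4, r5}, start state r0, accepting states {r1, r5} and transitions r0: 0→r1, 1→r2; r1: 0→r3, 1→r4; r2: 0→r3, 1→r4; r3: 0→r3, 1→r3; r4: 0→r5, 1→r3; r5: 0→r3, 1→r3.
Converting the expression M2 to a DFA (subset construction, then merging equivalent states) gives the minimal DFA with states {t0, t1, t2, t3, t4, t5, t6}, start state t0, accepting states {t0, t2, t6} and transitions t0: 0→t1, 1→t2; t1: 0→t3, 1→t4; t2: 0→t3, 1→t2; t3: 0→t3, 1→t3; t4: 0→t5, 1→t3; t5: 0→t3, 1→t6; t6: 0→t3, 1→t3.
Exploring the product automaton M1 × M2 from the start pair (r0, t0), following both machines on each input symbol, reaches 10 state pairs: (r0, t0), (r1, t1), (r2, t2), (r3, t3), (r4, t4), (r4, t2), (r5, t5), (r5, t3), (r3, t2), (r3, t6).
M1 accepts in {r1, r5} and M2 accepts in {t0, t2, t6}; no reachable pair has both components accepting, so no string drives both machines to acceptance simultaneously and L(M1) ∩ L(M2) = ∅.
So no string is accepted by both, and the intersection is empty.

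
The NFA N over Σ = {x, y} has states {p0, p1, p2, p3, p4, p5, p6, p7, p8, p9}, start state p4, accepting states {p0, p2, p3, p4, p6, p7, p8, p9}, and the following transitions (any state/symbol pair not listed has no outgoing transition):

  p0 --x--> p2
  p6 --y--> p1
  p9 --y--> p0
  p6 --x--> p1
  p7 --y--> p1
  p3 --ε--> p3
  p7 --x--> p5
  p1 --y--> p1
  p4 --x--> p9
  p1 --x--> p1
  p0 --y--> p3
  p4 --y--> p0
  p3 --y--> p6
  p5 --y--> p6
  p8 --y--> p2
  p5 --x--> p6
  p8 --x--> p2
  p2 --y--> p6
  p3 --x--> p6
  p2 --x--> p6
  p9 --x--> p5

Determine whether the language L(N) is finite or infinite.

finite

The useful states (reachable from p4 and able to reach an accepting state) are {p0, p2, p3, p4, p5, p6, p9}.
Restricted to these states the transition graph has no cycle, so every accepting path has bounded length and L is finite.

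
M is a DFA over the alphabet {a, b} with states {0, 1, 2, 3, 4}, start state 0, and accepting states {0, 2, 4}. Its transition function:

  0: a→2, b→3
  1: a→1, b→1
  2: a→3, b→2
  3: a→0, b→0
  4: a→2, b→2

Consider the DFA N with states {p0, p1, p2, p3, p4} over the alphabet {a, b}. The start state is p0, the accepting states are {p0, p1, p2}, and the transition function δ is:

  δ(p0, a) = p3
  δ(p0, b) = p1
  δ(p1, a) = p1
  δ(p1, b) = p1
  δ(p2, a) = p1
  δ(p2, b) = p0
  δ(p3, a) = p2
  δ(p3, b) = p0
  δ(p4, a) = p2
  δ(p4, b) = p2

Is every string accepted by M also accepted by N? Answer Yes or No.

The string a is in L(M) but not in L(N).
So L(M) ⊄ L(N).

No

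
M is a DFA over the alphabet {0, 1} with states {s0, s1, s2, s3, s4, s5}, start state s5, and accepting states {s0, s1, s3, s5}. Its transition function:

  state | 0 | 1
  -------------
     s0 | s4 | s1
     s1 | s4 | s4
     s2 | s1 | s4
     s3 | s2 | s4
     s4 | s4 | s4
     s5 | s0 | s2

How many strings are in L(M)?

4

The useful subgraph on states {s0, s1, s2, s5} is acyclic, so L(M) is finite; the longest accepting path visits 3 useful states, giving maximum string length 2.
Counting accepting paths from s5 by length: 1 of length 0, 1 of length 1, 2 of length 2. Total 4.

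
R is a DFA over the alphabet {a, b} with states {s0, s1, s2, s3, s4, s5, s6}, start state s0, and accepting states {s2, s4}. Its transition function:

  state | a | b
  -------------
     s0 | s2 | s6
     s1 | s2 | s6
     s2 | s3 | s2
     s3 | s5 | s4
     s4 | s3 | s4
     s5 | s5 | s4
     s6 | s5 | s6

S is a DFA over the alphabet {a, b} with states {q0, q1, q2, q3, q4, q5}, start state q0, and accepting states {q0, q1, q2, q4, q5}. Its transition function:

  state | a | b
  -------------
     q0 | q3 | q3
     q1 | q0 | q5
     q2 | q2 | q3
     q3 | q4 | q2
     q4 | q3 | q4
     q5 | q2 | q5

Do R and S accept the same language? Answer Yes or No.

No

The string a is accepted by R but rejected by S.
So L(R) ≠ L(S).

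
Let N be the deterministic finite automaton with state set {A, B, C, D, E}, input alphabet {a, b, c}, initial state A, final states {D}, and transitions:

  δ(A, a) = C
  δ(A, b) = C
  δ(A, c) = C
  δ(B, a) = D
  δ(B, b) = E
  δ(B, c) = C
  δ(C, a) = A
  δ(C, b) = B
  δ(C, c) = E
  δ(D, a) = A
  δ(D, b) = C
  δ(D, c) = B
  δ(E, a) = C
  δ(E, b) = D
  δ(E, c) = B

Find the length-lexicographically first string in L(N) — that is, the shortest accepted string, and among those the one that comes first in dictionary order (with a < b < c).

aba

A breadth-first search from A reaches an accepting state first via the path A → C → B → D on input aba.
No string of length < 3 is accepted (BFS exhausts all shorter strings without reaching an accepting state), and aba is the lexicographically least accepting string of length 3.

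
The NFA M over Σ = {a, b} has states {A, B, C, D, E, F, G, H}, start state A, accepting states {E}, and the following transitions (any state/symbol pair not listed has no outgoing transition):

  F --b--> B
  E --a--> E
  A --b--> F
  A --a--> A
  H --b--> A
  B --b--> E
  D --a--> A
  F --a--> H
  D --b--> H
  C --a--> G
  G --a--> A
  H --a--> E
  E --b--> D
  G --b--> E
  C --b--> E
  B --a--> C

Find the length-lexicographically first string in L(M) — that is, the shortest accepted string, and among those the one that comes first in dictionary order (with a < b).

A breadth-first search from A reaches an accepting state first via the path A → F → H → E on input baa.
No string of length < 3 is accepted (BFS exhausts all shorter strings without reaching an accepting state), and baa is the lexicographically least accepting string of length 3.

baa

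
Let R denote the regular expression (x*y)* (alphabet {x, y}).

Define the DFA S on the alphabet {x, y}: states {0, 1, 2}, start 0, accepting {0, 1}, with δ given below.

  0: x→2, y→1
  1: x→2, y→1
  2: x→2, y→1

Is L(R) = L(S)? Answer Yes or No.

Yes

Converting the expression R to a DFA (subset construction, then merging equivalent states) gives the minimal DFA with states {r0, r1}, start state r0, accepting states {r0} and transitions r0: x→r1, y→r0; r1: x→r1, y→r0.
Exploring the product automaton R × S from the start pair (r0, 0), following both machines on each input symbol, reaches 3 state pairs: (r0, 0), (r1, 2), (r0, 1).
R accepts in {r0} and S accepts in {0, 1}. In every reachable pair the two components are either both accepting — (r0, 0), (r0, 1) — or both non-accepting, so no string is accepted by exactly one of the machines: L(R) \ L(S) and L(S) \ L(R) are both empty.
Hence every string is accepted by R iff it is accepted by S, and the two languages coincide.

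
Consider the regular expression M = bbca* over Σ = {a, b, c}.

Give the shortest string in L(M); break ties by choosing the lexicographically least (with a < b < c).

bbc

By inspection of the expression, no string of length less than 3 matches, and bbc is the lexicographically first match of length 3.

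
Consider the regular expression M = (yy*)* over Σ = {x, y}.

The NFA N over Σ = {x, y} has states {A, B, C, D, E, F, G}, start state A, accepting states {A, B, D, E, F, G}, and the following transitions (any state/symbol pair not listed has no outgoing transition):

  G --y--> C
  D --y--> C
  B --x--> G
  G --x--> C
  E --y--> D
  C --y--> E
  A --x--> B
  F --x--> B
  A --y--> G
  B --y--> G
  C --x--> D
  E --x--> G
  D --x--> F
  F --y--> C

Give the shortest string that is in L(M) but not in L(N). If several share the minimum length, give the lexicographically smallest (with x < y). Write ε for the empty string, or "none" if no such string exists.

The string yy is accepted by M but not by N.
No shorter string lies in the difference, and yy is the lexicographically first length-2 string in L(M) \ L(N).

yy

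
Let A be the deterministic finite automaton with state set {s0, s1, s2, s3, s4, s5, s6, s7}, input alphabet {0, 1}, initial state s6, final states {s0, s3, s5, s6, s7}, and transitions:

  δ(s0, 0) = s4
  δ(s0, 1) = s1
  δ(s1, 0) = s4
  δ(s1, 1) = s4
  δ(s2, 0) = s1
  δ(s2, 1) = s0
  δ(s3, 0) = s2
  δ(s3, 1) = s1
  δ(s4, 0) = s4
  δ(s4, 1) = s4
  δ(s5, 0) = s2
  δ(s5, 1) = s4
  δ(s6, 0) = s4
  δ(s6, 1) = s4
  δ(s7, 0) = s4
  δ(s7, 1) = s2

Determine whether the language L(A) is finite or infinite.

finite

The useful states (reachable from s6 and able to reach an accepting state) are {s6}.
Restricted to these states the transition graph has no cycle, so every accepting path has bounded length and L is finite.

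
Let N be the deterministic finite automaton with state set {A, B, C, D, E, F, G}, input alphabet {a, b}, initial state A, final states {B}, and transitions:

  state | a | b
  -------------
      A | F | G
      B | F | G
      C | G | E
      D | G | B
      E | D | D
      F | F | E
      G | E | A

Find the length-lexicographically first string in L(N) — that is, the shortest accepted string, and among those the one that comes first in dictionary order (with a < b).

A breadth-first search from A reaches an accepting state first via the path A → F → E → D → B on input abab.
No string of length < 4 is accepted (BFS exhausts all shorter strings without reaching an accepting state), and abab is the lexicographically least accepting string of length 4.

abab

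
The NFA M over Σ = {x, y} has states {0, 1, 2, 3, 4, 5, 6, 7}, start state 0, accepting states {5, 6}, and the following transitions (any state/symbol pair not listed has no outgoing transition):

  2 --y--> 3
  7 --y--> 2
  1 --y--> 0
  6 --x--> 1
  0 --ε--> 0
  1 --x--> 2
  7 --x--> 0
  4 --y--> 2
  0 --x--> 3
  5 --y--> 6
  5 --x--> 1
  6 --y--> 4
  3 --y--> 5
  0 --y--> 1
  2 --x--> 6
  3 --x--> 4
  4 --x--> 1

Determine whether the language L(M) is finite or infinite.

State 0 is reachable from the start and can reach an accepting state, and it lies on the cycle 0 → 1 → 0.
Traversing that cycle any number of times yields accepted strings of unbounded length, so the language is infinite.

infinite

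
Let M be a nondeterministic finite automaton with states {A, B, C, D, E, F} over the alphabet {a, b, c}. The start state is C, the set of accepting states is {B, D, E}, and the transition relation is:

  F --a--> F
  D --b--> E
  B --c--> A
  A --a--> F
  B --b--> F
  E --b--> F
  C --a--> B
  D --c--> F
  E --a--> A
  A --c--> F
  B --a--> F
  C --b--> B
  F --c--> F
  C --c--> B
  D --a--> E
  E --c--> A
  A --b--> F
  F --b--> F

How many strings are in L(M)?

The useful subgraph on states {B, C} is acyclic, so L(M) is finite; the longest accepting path visits 2 useful states, giving maximum string length 1.
Counting accepting paths from C by length: 3 of length 1. Total 3.

3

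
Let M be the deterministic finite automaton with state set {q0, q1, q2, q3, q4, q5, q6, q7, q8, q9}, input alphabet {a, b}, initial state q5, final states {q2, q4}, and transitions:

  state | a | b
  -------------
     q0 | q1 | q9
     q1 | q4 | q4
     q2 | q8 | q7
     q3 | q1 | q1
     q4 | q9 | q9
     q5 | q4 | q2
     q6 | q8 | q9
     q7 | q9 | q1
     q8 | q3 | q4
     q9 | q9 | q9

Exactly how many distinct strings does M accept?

9

The useful subgraph on states {q1, q2, q3, q4, q5, q7, q8} is acyclic, so L(M) is finite; the longest accepting path visits 6 useful states, giving maximum string length 5.
Counting accepting paths from q5 by length: 2 of length 1, 1 of length 3, 2 of length 4, 4 of length 5. Total 9.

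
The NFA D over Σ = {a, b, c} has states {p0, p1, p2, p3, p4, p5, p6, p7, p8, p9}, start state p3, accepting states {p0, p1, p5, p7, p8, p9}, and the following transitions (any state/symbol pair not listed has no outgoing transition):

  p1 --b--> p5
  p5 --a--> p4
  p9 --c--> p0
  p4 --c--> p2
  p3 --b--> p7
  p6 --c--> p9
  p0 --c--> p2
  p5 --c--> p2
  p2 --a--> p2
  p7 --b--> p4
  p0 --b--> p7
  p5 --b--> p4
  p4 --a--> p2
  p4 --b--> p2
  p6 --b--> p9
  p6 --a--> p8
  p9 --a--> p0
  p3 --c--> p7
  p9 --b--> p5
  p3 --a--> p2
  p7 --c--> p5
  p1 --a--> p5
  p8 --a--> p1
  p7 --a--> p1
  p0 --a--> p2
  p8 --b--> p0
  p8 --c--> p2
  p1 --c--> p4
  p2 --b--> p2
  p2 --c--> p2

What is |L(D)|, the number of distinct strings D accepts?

The useful subgraph on states {p1, p3, p5, p7} is acyclic, so L(D) is finite; the longest accepting path visits 4 useful states, giving maximum string length 3.
Counting accepting paths from p3 by length: 2 of length 1, 4 of length 2, 4 of length 3. Total 10.

10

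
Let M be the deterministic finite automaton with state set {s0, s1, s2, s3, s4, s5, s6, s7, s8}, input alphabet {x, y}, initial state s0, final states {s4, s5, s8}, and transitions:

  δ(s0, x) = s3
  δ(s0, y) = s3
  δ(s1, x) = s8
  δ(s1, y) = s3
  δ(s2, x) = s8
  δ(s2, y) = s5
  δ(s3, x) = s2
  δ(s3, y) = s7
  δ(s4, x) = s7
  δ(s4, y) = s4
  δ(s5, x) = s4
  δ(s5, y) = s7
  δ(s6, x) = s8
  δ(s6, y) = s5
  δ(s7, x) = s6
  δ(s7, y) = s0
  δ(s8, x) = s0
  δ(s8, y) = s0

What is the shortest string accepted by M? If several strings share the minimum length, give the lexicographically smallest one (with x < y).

xxx

A breadth-first search from s0 reaches an accepting state first via the path s0 → s3 → s2 → s8 on input xxx.
No string of length < 3 is accepted (BFS exhausts all shorter strings without reaching an accepting state), and xxx is the lexicographically least accepting string of length 3.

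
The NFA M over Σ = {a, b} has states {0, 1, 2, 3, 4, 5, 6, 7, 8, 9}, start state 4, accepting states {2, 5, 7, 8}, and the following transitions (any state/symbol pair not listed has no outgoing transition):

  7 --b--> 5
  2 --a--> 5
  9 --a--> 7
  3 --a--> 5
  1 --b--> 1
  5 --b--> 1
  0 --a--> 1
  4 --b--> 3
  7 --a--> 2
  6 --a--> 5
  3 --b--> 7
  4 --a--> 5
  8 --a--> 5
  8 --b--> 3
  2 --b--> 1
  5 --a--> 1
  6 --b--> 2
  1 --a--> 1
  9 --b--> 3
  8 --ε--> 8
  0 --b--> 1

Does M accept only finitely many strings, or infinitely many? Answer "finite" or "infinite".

The useful states (reachable from 4 and able to reach an accepting state) are {2, 3, 4, 5, 7}.
Restricted to these states the transition graph has no cycle, so every accepting path has bounded length and L is finite.

finite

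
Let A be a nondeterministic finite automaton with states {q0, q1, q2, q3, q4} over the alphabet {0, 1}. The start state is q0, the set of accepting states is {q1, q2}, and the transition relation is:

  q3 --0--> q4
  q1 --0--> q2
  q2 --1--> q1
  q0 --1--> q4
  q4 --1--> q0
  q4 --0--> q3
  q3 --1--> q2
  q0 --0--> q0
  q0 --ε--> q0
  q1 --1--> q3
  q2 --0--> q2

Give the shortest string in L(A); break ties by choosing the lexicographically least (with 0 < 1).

101

A breadth-first search from q0 reaches an accepting state first via the path q0 → q4 → q3 → q2 on input 101.
No string of length < 3 is accepted (BFS exhausts all shorter strings without reaching an accepting state), and 101 is the lexicographically least accepting string of length 3.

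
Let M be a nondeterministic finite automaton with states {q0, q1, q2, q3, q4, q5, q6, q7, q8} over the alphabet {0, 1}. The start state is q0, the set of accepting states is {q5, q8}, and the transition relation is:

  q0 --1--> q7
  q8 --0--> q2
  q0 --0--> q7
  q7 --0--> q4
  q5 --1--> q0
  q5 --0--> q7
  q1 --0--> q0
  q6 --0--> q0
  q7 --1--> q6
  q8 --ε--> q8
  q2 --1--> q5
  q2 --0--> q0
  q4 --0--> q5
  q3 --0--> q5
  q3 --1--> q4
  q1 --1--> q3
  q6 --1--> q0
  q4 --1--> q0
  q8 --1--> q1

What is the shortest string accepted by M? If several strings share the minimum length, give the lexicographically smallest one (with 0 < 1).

000

A breadth-first search from q0 reaches an accepting state first via the path q0 → q7 → q4 → q5 on input 000.
No string of length < 3 is accepted (BFS exhausts all shorter strings without reaching an accepting state), and 000 is the lexicographically least accepting string of length 3.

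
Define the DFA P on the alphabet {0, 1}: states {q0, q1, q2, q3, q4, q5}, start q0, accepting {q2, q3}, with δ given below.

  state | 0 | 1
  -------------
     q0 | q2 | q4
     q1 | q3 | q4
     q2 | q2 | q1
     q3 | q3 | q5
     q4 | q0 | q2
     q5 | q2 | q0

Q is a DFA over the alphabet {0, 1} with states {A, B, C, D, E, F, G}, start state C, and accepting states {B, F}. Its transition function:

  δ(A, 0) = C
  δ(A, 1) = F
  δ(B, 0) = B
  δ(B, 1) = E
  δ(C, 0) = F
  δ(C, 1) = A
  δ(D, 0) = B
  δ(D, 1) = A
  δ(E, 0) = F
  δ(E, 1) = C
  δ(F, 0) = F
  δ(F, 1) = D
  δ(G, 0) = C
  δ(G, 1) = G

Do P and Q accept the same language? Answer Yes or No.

Exploring the product automaton P × Q from the start pair (q0, C), following both machines on each input symbol, reaches 6 state pairs: (q0, C), (q2, F), (q4, A), (q1, D), (q3, B), (q5, E).
P accepts in {q2, q3} and Q accepts in {B, F}. In every reachable pair the two components are either both accepting — (q2, F), (q3, B) — or both non-accepting, so no string is accepted by exactly one of the machines: L(P) \ L(Q) and L(Q) \ L(P) are both empty.
Hence every string is accepted by P iff it is accepted by Q, and the two languages coincide.

Yes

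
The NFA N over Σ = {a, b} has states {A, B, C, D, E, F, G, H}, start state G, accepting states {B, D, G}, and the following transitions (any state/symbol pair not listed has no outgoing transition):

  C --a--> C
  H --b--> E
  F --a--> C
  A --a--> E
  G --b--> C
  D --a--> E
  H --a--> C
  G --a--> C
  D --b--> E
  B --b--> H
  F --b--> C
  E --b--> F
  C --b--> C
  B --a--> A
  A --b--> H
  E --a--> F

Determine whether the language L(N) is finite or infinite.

finite

The useful states (reachable from G and able to reach an accepting state) are {G}.
Restricted to these states the transition graph has no cycle, so every accepting path has bounded length and L is finite.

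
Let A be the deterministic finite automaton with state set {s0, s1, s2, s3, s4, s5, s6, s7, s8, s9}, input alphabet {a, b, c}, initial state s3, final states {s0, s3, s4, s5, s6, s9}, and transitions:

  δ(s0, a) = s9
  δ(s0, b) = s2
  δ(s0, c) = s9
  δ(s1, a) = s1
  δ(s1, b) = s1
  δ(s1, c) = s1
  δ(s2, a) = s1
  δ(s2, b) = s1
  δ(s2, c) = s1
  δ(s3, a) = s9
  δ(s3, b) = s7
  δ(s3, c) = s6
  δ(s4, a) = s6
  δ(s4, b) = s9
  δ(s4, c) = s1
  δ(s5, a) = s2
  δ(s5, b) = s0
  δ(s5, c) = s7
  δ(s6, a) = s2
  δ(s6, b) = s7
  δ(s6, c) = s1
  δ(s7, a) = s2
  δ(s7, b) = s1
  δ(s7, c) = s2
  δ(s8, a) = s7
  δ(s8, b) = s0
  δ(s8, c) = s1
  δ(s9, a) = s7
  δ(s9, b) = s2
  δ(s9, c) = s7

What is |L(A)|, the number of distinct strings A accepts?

The useful subgraph on states {s3, s6, s9} is acyclic, so L(A) is finite; the longest accepting path visits 2 useful states, giving maximum string length 1.
Counting accepting paths from s3 by length: 1 of length 0, 2 of length 1. Total 3.

3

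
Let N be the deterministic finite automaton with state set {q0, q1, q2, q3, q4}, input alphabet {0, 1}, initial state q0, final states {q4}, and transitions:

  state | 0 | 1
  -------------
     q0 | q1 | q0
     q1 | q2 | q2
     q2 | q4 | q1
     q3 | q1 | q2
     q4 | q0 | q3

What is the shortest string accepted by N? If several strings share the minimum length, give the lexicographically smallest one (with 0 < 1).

A breadth-first search from q0 reaches an accepting state first via the path q0 → q1 → q2 → q4 on input 000.
No string of length < 3 is accepted (BFS exhausts all shorter strings without reaching an accepting state), and 000 is the lexicographically least accepting string of length 3.

000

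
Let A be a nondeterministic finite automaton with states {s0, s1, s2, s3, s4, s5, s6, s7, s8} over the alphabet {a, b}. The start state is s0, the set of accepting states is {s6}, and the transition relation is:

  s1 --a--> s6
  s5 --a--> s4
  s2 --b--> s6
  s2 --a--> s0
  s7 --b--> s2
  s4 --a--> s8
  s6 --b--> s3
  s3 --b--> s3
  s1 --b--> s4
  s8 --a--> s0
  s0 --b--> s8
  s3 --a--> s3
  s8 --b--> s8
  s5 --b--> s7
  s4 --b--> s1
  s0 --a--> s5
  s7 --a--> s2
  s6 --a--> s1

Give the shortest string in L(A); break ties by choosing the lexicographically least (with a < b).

aaba

A breadth-first search from s0 reaches an accepting state first via the path s0 → s5 → s4 → s1 → s6 on input aaba.
No string of length < 4 is accepted (BFS exhausts all shorter strings without reaching an accepting state), and aaba is the lexicographically least accepting string of length 4.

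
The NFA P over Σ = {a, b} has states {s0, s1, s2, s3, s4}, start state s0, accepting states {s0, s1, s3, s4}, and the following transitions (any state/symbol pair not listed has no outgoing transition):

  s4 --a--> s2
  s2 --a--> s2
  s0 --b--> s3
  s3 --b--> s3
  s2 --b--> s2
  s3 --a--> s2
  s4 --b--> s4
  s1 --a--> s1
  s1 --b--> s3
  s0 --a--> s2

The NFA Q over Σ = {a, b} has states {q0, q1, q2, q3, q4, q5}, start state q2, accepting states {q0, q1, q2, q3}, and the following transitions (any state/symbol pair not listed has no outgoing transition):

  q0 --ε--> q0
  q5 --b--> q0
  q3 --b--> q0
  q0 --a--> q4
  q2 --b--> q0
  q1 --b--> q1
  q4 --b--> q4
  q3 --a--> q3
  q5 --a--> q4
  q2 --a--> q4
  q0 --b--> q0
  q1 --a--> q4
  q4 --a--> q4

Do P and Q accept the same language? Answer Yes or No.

Exploring the product automaton P × Q from the start pair (s0, q2), following both machines on each input symbol, reaches 3 state pairs: (s0, q2), (s2, q4), (s3, q0).
P accepts in {s0, s1, s3, s4} and Q accepts in {q0, q1, q2, q3}. In every reachable pair the two components are either both accepting — (s0, q2), (s3, q0) — or both non-accepting, so no string is accepted by exactly one of the machines: L(P) \ L(Q) and L(Q) \ L(P) are both empty.
Hence every string is accepted by P iff it is accepted by Q, and the two languages coincide.

Yes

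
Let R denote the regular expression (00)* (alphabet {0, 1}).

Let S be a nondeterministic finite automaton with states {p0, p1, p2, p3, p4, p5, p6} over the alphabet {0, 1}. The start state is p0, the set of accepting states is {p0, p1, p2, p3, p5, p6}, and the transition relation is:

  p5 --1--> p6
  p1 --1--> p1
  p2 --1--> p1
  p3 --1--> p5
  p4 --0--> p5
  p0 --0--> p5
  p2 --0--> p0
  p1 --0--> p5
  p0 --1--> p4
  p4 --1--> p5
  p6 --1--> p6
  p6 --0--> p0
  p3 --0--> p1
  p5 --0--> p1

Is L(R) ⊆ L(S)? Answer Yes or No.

Yes

Converting the expression R to a DFA (subset construction, then merging equivalent states) gives the minimal DFA with states {r0, r1, r2}, start state r0, accepting states {r0} and transitions r0: 0→r1, 1→r2; r1: 0→r0, 1→r2; r2: 0→r2, 1→r2.
Exploring the product automaton R × S from the start pair (r0, p0), following both machines on each input symbol, reaches 8 state pairs: (r0, p0), (r1, p5), (r2, p4), (r0, p1), (r2, p6), (r2, p5), (r2, p1), (r2, p0).
R accepts in {r0} and S accepts in {p0, p1, p2, p3, p5, p6}. The reachable pairs whose R-component is accepting are (r0, p0), (r0, p1); in each of them the S-component is accepting too, so the product for L(R) \ L(S) (R-component accepting, S-component rejecting) has no reachable accepting pair and the difference is empty.
Hence every string in L(R) is also in L(S).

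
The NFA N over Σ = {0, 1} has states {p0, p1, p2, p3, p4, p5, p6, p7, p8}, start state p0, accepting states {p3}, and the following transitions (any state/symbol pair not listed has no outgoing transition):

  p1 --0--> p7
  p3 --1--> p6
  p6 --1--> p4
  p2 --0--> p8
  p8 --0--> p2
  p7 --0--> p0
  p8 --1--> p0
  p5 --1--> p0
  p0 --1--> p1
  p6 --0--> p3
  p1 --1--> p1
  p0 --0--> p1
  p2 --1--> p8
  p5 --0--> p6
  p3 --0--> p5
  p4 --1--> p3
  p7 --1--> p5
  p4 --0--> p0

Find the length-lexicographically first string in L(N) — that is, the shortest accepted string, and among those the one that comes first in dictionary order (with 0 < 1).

00100

A breadth-first search from p0 reaches an accepting state first via the path p0 → p1 → p7 → p5 → p6 → p3 on input 00100.
No string of length < 5 is accepted (BFS exhausts all shorter strings without reaching an accepting state), and 00100 is the lexicographically least accepting string of length 5.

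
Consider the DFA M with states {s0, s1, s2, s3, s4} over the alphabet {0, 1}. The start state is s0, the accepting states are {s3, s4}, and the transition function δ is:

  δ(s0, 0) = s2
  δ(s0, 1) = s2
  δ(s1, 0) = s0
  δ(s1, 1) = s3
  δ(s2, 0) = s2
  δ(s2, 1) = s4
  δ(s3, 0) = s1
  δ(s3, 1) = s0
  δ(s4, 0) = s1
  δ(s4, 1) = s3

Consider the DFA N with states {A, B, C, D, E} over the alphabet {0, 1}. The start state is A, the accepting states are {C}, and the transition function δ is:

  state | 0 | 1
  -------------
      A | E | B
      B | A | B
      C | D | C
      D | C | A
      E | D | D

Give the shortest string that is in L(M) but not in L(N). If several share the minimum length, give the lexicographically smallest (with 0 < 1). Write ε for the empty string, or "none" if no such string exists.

01

The string 01 is accepted by M but not by N.
No shorter string lies in the difference, and 01 is the lexicographically first length-2 string in L(M) \ L(N).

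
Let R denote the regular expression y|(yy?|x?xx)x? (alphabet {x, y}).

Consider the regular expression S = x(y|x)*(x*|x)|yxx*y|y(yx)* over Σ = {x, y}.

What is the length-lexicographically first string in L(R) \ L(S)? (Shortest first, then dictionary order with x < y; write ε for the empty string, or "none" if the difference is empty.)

yx

The string yx is accepted by R but not by S.
No shorter string lies in the difference, and yx is the lexicographically first length-2 string in L(R) \ L(S).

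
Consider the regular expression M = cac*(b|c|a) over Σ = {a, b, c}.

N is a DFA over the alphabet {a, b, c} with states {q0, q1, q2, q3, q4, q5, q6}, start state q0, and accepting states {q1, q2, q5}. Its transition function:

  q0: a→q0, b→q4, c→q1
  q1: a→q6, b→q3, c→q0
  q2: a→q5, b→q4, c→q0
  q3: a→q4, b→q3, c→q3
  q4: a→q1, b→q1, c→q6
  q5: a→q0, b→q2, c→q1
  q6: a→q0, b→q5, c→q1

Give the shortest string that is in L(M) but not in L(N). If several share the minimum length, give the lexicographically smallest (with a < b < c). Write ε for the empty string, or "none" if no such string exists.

caa

The string caa is accepted by M but not by N.
No shorter string lies in the difference, and caa is the lexicographically first length-3 string in L(M) \ L(N).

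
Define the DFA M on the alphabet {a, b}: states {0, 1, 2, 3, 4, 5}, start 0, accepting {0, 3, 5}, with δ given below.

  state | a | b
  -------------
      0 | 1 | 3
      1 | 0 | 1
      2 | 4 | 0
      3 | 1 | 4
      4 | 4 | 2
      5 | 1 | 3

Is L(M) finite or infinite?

infinite

State 0 is reachable from the start and can reach an accepting state, and it lies on the cycle 0 → 1 → 0.
Traversing that cycle any number of times yields accepted strings of unbounded length, so the language is infinite.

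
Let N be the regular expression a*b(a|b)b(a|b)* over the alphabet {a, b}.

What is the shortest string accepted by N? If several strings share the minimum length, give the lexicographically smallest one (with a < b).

bab

By inspection of the expression, no string of length less than 3 matches, and bab is the lexicographically first match of length 3.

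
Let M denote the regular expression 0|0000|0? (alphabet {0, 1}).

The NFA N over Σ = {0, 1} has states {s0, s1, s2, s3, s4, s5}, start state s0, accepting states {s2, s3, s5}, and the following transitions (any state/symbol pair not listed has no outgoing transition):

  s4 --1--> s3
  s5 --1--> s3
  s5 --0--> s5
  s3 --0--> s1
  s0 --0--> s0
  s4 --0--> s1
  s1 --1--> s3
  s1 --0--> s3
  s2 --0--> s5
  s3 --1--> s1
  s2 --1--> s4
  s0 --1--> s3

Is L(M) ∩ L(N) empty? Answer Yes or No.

Yes

Converting the expression M to a DFA (subset construction, then merging equivalent states) gives the minimal DFA with states {m0, m1, m2, m3, m4, m5}, start state m0, accepting states {m0, m1, m5} and transitions m0: 0→m1, 1→m2; m1: 0→m3, 1→m2; m2: 0→m2, 1→m2; m3: 0→m4, 1→m2; m4: 0→m5, 1→m2; m5: 0→m2, 1→m2.
Exploring the product automaton M × N from the start pair (m0, s0), following both machines on each input symbol, reaches 8 state pairs: (m0, s0), (m1, s0), (m2, s3), (m3, s0), (m2, s1), (m4, s0), (m5, s0), (m2, s0).
M accepts in {m0, m1, m5} and N accepts in {s2, s3, s5}; no reachable pair has both components accepting, so no string drives both machines to acceptance simultaneously and L(M) ∩ L(N) = ∅.
So no string is accepted by both, and the intersection is empty.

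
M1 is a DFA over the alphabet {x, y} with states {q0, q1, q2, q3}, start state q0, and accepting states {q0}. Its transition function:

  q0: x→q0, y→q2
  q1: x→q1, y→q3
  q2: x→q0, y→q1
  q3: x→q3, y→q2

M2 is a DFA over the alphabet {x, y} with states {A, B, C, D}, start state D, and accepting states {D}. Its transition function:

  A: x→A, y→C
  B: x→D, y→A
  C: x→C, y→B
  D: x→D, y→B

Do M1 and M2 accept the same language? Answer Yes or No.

Exploring the product automaton M1 × M2 from the start pair (q0, D), following both machines on each input symbol, reaches 4 state pairs: (q0, D), (q2, B), (q1, A), (q3, C).
M1 accepts in {q0} and M2 accepts in {D}. In every reachable pair the two components are either both accepting — (q0, D) — or both non-accepting, so no string is accepted by exactly one of the machines: L(M1) \ L(M2) and L(M2) \ L(M1) are both empty.
Hence every string is accepted by M1 iff it is accepted by M2, and the two languages coincide.

Yes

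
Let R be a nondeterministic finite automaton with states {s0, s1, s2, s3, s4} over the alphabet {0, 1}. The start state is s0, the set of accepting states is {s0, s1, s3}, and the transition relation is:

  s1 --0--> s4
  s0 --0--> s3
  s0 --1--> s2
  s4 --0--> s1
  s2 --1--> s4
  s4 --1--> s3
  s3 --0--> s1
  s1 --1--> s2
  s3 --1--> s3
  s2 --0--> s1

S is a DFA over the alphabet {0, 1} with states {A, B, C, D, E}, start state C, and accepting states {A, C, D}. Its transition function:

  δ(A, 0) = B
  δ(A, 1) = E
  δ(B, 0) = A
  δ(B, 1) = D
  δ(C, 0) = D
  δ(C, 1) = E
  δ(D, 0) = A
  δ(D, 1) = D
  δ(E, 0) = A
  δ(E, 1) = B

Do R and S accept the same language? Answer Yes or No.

Exploring the product automaton R × S from the start pair (s0, C), following both machines on each input symbol, reaches 5 state pairs: (s0, C), (s3, D), (s2, E), (s1, A), (s4, B).
R accepts in {s0, s1, s3} and S accepts in {A, C, D}. In every reachable pair the two components are either both accepting — (s0, C), (s3, D), (s1, A) — or both non-accepting, so no string is accepted by exactly one of the machines: L(R) \ L(S) and L(S) \ L(R) are both empty.
Hence every string is accepted by R iff it is accepted by S, and the two languages coincide.

Yes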